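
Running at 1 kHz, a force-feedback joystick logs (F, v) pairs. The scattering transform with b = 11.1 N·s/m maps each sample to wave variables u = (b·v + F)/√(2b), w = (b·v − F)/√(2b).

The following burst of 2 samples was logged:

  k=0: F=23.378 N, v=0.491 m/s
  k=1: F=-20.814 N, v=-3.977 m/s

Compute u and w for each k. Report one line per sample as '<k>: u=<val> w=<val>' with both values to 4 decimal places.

k=0: b·v=11.1×0.491=5.4501; √(2b)=4.7117; u=(5.4501+23.378)/4.7117=6.1184, w=(5.4501−23.378)/4.7117=-3.8050
k=1: b·v=11.1×(-3.977)=-44.1447; √(2b)=4.7117; u=(-44.1447+(-20.814))/4.7117=-13.7867, w=(-44.1447−(-20.814))/4.7117=-4.9517

0: u=6.1184 w=-3.8050
1: u=-13.7867 w=-4.9517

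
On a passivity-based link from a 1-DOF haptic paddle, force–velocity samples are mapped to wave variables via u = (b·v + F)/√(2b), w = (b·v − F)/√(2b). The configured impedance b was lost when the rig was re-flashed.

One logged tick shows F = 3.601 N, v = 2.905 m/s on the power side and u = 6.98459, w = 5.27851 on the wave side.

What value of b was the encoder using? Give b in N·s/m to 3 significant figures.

u + w = 12.26310;  u + w = √(2b)·v, so √(2b) = 12.26310/2.905 = 4.22138.
b = (√(2b))²/2 = 17.82002/2 = 8.91001.
(Check via u − w = 2F/√(2b): u − w = 1.70608, 2F/√(2b) = 1.70608.)

b = 8.91 N·s/m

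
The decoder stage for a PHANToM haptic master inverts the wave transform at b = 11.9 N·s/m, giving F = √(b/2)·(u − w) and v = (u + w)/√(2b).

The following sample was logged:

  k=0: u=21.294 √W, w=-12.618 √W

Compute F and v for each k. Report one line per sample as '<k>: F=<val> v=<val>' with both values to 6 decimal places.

0: F=82.720259 v=1.778407

k=0: u−w=33.912000, u+w=8.676000; √(b/2)=2.439262, √(2b)=4.878524; F=2.439262×33.912=82.720259, v=8.676000/4.878524=1.778407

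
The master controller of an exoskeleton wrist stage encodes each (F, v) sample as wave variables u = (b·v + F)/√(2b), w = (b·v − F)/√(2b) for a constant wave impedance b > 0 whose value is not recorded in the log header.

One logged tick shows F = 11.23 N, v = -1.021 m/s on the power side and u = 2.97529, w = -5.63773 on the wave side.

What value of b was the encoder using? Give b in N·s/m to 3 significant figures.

u + w = -2.66244;  u + w = √(2b)·v, so √(2b) = -2.66244/(-1.021) = 2.60768.
b = (√(2b))²/2 = 6.79999/2 = 3.39999.
(Check via u − w = 2F/√(2b): u − w = 8.61302, 2F/√(2b) = 8.61302.)

b = 3.4 N·s/m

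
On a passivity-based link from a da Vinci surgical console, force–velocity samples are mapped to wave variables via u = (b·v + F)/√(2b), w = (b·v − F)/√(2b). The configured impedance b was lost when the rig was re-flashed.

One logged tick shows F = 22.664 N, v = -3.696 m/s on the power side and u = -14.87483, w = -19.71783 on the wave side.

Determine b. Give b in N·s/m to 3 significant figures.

u + w = -34.5927;  u + w = √(2b)·v, so √(2b) = -34.5927/(-3.696) = 9.3595.
b = (√(2b))²/2 = 87.6000/2 = 43.8000.
(Check via u − w = 2F/√(2b): u − w = 4.8430, 2F/√(2b) = 4.8430.)

b = 43.8 N·s/m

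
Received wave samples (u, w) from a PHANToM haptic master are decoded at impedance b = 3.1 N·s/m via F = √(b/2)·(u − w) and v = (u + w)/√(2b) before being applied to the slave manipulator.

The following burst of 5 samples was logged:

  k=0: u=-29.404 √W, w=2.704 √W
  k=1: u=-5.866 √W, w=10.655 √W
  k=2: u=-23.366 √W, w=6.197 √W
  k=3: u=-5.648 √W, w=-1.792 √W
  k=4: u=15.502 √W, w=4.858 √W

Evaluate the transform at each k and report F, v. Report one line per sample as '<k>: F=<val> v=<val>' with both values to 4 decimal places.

k=0: u−w=-32.1080, u+w=-26.7000; √(b/2)=1.2450, √(2b)=2.4900; F=1.2450×(-32.108)=-39.9741, v=-26.7000/2.4900=-10.7230
k=1: u−w=-16.5210, u+w=4.7890; √(b/2)=1.2450, √(2b)=2.4900; F=1.2450×(-16.521)=-20.5685, v=4.7890/2.4900=1.9233
k=2: u−w=-29.5630, u+w=-17.1690; √(b/2)=1.2450, √(2b)=2.4900; F=1.2450×(-29.563)=-36.8056, v=-17.1690/2.4900=-6.8952
k=3: u−w=-3.8560, u+w=-7.4400; √(b/2)=1.2450, √(2b)=2.4900; F=1.2450×(-3.856)=-4.8007, v=-7.4400/2.4900=-2.9880
k=4: u−w=10.6440, u+w=20.3600; √(b/2)=1.2450, √(2b)=2.4900; F=1.2450×10.644=13.2517, v=20.3600/2.4900=8.1768

0: F=-39.9741 v=-10.7230
1: F=-20.5685 v=1.9233
2: F=-36.8056 v=-6.8952
3: F=-4.8007 v=-2.9880
4: F=13.2517 v=8.1768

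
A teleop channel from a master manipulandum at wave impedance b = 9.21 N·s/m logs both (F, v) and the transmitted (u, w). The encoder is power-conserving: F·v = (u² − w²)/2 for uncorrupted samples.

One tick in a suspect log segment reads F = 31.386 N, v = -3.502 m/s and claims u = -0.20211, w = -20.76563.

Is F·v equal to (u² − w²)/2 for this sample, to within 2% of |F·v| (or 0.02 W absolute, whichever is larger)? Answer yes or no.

no

F·v = 31.386×(-3.502) = -109.9138 W.
(u² − w²)/2 = (0.0408 − 431.2114)/2 = -215.5853 W.
|Δ| = 105.6715;  2% of max(1, |F·v|) = 2.1983.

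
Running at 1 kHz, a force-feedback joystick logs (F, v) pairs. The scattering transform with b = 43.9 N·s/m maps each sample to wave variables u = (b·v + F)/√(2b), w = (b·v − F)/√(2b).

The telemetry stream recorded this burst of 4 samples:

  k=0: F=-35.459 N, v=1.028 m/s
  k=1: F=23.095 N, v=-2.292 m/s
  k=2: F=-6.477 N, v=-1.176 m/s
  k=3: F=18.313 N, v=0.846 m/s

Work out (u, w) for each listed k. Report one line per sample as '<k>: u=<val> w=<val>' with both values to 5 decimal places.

0: u=1.03202 w=8.60051
1: u=-8.27347 w=-13.20295
2: u=-6.20089 w=-4.81842
3: u=5.91797 w=2.00919

k=0: b·v=43.9×1.028=45.12920; √(2b)=9.37017; u=(45.12920+(-35.459))/9.37017=1.03202, w=(45.12920−(-35.459))/9.37017=8.60051
k=1: b·v=43.9×(-2.292)=-100.61880; √(2b)=9.37017; u=(-100.61880+23.095)/9.37017=-8.27347, w=(-100.61880−23.095)/9.37017=-13.20295
k=2: b·v=43.9×(-1.176)=-51.62640; √(2b)=9.37017; u=(-51.62640+(-6.477))/9.37017=-6.20089, w=(-51.62640−(-6.477))/9.37017=-4.81842
k=3: b·v=43.9×0.846=37.13940; √(2b)=9.37017; u=(37.13940+18.313)/9.37017=5.91797, w=(37.13940−18.313)/9.37017=2.00919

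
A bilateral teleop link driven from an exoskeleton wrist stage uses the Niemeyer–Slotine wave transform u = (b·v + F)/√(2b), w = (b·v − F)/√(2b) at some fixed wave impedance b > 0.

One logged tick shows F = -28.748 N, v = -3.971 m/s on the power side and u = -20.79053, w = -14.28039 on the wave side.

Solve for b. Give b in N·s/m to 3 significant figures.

u + w = -35.07092;  u + w = √(2b)·v, so √(2b) = -35.07092/(-3.971) = 8.83176.
b = (√(2b))²/2 = 77.99999/2 = 38.99999.
(Check via u − w = 2F/√(2b): u − w = -6.51014, 2F/√(2b) = -6.51014.)

b = 39 N·s/m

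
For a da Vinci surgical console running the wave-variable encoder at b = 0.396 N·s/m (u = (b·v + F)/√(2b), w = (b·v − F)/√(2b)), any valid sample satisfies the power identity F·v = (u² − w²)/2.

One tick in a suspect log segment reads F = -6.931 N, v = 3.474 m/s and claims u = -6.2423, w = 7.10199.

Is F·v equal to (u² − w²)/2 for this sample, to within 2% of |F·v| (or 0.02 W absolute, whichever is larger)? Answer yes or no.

F·v = (-6.931)×3.474 = -24.07829 W.
(u² − w²)/2 = (38.96631 − 50.43826)/2 = -5.73598 W.
|Δ| = 18.34232;  2% of max(1, |F·v|) = 0.48157.

no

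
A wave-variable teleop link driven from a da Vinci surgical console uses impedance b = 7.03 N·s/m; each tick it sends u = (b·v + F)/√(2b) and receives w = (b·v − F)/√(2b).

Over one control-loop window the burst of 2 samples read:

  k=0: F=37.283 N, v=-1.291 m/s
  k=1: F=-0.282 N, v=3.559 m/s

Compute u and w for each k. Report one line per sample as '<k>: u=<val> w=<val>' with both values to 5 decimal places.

0: u=7.52261 w=-12.36343
1: u=6.59733 w=6.74774

k=0: b·v=7.03×(-1.291)=-9.07573; √(2b)=3.74967; u=(-9.07573+37.283)/3.74967=7.52261, w=(-9.07573−37.283)/3.74967=-12.36343
k=1: b·v=7.03×3.559=25.01977; √(2b)=3.74967; u=(25.01977+(-0.282))/3.74967=6.59733, w=(25.01977−(-0.282))/3.74967=6.74774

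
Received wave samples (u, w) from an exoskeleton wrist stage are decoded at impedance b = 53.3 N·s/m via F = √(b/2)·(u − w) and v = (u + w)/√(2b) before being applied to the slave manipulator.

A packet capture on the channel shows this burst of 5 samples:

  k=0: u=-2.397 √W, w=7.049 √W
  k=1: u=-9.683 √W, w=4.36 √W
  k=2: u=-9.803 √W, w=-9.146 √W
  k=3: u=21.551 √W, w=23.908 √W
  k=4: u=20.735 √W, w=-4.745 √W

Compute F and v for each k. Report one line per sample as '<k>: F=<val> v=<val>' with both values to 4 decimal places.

k=0: u−w=-9.4460, u+w=4.6520; √(b/2)=5.1624, √(2b)=10.3247; F=5.1624×(-9.446)=-48.7637, v=4.6520/10.3247=0.4506
k=1: u−w=-14.0430, u+w=-5.3230; √(b/2)=5.1624, √(2b)=10.3247; F=5.1624×(-14.043)=-72.4951, v=-5.3230/10.3247=-0.5156
k=2: u−w=-0.6570, u+w=-18.9490; √(b/2)=5.1624, √(2b)=10.3247; F=5.1624×(-0.657)=-3.3917, v=-18.9490/10.3247=-1.8353
k=3: u−w=-2.3570, u+w=45.4590; √(b/2)=5.1624, √(2b)=10.3247; F=5.1624×(-2.357)=-12.1677, v=45.4590/10.3247=4.4029
k=4: u−w=25.4800, u+w=15.9900; √(b/2)=5.1624, √(2b)=10.3247; F=5.1624×25.48=131.5370, v=15.9900/10.3247=1.5487

0: F=-48.7637 v=0.4506
1: F=-72.4951 v=-0.5156
2: F=-3.3917 v=-1.8353
3: F=-12.1677 v=4.4029
4: F=131.5370 v=1.5487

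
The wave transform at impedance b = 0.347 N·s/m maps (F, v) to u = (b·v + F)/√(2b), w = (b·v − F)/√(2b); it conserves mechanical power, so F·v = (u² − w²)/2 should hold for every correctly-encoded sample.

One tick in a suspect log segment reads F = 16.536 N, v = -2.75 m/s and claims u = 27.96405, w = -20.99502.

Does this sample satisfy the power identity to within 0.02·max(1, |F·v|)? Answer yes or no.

F·v = 16.536×(-2.75) = -45.47400 W.
(u² − w²)/2 = (781.98809 − 440.79086)/2 = 170.59861 W.
|Δ| = 216.07261;  2% of max(1, |F·v|) = 0.90948.

no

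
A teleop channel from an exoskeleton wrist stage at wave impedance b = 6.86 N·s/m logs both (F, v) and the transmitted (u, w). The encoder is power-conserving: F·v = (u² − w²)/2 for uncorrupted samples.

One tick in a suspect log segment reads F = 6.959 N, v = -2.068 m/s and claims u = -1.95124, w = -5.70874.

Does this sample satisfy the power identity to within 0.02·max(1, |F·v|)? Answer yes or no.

yes

F·v = 6.959×(-2.068) = -14.3912 W.
(u² − w²)/2 = (3.8073 − 32.5897)/2 = -14.3912 W.
|Δ| = 0.0000;  2% of max(1, |F·v|) = 0.2878.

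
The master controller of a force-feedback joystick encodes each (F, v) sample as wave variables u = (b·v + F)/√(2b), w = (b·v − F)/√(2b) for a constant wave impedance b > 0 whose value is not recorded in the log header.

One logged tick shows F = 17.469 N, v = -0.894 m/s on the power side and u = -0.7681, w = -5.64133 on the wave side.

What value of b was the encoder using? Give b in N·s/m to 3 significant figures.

u + w = -6.40943;  u + w = √(2b)·v, so √(2b) = -6.40943/(-0.894) = 7.16938.
b = (√(2b))²/2 = 51.40008/2 = 25.70004.
(Check via u − w = 2F/√(2b): u − w = 4.87323, 2F/√(2b) = 4.87322.)

b = 25.7 N·s/m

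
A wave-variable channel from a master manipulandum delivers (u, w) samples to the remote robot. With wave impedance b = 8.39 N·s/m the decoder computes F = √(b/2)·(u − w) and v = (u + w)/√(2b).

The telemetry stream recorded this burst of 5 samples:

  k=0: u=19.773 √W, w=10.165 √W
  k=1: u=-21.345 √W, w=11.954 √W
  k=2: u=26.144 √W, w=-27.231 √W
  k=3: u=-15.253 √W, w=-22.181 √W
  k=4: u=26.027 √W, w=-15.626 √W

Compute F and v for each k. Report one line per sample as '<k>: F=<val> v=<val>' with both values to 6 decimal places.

k=0: u−w=9.608000, u+w=29.938000; √(b/2)=2.048170, √(2b)=4.096340; F=2.048170×9.608=19.678817, v=29.938000/4.096340=7.308476
k=1: u−w=-33.299000, u+w=-9.391000; √(b/2)=2.048170, √(2b)=4.096340; F=2.048170×(-33.299)=-68.202010, v=-9.391000/4.096340=-2.292534
k=2: u−w=53.375000, u+w=-1.087000; √(b/2)=2.048170, √(2b)=4.096340; F=2.048170×53.375=109.321069, v=-1.087000/4.096340=-0.265359
k=3: u−w=6.928000, u+w=-37.434000; √(b/2)=2.048170, √(2b)=4.096340; F=2.048170×6.928=14.189721, v=-37.434000/4.096340=-9.138402
k=4: u−w=41.653000, u+w=10.401000; √(b/2)=2.048170, √(2b)=4.096340; F=2.048170×41.653=85.312421, v=10.401000/4.096340=2.539096

0: F=19.678817 v=7.308476
1: F=-68.202010 v=-2.292534
2: F=109.321069 v=-0.265359
3: F=14.189721 v=-9.138402
4: F=85.312421 v=2.539096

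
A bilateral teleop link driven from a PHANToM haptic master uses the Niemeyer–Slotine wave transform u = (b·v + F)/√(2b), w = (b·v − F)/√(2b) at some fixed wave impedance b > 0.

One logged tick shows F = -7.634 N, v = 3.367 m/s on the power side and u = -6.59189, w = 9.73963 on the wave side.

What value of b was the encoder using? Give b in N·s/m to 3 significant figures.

u + w = 3.1477;  u + w = √(2b)·v, so √(2b) = 3.1477/3.367 = 0.9349.
b = (√(2b))²/2 = 0.8740/2 = 0.4370.
(Check via u − w = 2F/√(2b): u − w = -16.3315, 2F/√(2b) = -16.3315.)

b = 0.437 N·s/m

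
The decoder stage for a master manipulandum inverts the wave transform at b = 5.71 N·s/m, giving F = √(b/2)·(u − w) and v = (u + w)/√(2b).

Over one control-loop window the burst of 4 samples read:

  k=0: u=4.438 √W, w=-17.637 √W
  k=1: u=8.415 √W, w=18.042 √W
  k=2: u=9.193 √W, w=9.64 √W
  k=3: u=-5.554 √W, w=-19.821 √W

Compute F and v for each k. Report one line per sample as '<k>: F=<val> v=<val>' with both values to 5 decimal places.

k=0: u−w=22.07500, u+w=-13.19900; √(b/2)=1.68967, √(2b)=3.37935; F=1.68967×22.075=37.29957, v=-13.19900/3.37935=-3.90578
k=1: u−w=-9.62700, u+w=26.45700; √(b/2)=1.68967, √(2b)=3.37935; F=1.68967×(-9.627)=-16.26650, v=26.45700/3.37935=7.82902
k=2: u−w=-0.44700, u+w=18.83300; √(b/2)=1.68967, √(2b)=3.37935; F=1.68967×(-0.447)=-0.75528, v=18.83300/3.37935=5.57297
k=3: u−w=14.26700, u+w=-25.37500; √(b/2)=1.68967, √(2b)=3.37935; F=1.68967×14.267=24.10659, v=-25.37500/3.37935=-7.50884

0: F=37.29957 v=-3.90578
1: F=-16.26650 v=7.82902
2: F=-0.75528 v=5.57297
3: F=24.10659 v=-7.50884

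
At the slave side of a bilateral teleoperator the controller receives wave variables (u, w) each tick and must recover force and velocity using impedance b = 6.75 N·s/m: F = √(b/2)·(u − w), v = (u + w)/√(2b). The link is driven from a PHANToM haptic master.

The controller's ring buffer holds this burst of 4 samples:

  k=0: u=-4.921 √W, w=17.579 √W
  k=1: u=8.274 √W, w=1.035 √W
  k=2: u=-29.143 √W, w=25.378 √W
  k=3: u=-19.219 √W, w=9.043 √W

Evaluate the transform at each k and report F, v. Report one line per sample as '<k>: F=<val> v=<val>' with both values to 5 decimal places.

0: F=-41.33514 v=3.44507
1: F=13.29889 v=2.53359
2: F=-100.16147 v=-1.02470
3: F=-51.92061 v=-2.76956

k=0: u−w=-22.50000, u+w=12.65800; √(b/2)=1.83712, √(2b)=3.67423; F=1.83712×(-22.5)=-41.33514, v=12.65800/3.67423=3.44507
k=1: u−w=7.23900, u+w=9.30900; √(b/2)=1.83712, √(2b)=3.67423; F=1.83712×7.239=13.29889, v=9.30900/3.67423=2.53359
k=2: u−w=-54.52100, u+w=-3.76500; √(b/2)=1.83712, √(2b)=3.67423; F=1.83712×(-54.521)=-100.16147, v=-3.76500/3.67423=-1.02470
k=3: u−w=-28.26200, u+w=-10.17600; √(b/2)=1.83712, √(2b)=3.67423; F=1.83712×(-28.262)=-51.92061, v=-10.17600/3.67423=-2.76956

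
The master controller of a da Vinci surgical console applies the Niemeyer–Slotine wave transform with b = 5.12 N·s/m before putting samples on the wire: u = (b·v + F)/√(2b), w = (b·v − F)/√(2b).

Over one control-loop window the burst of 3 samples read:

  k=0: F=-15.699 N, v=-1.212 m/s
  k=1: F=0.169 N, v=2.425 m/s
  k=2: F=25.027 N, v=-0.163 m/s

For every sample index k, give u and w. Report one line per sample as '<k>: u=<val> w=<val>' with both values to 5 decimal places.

0: u=-6.84514 w=2.96674
1: u=3.93281 w=3.82719
2: u=7.56014 w=-8.08174

k=0: b·v=5.12×(-1.212)=-6.20544; √(2b)=3.20000; u=(-6.20544+(-15.699))/3.20000=-6.84514, w=(-6.20544−(-15.699))/3.20000=2.96674
k=1: b·v=5.12×2.425=12.41600; √(2b)=3.20000; u=(12.41600+0.169)/3.20000=3.93281, w=(12.41600−0.169)/3.20000=3.82719
k=2: b·v=5.12×(-0.163)=-0.83456; √(2b)=3.20000; u=(-0.83456+25.027)/3.20000=7.56014, w=(-0.83456−25.027)/3.20000=-8.08174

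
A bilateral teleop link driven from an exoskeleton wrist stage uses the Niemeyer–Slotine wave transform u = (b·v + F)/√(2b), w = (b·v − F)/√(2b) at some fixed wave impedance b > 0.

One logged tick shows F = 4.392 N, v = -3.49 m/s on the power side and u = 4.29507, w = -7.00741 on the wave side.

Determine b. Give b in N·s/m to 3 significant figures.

u + w = -2.7123;  u + w = √(2b)·v, so √(2b) = -2.7123/(-3.49) = 0.7772.
b = (√(2b))²/2 = 0.6040/2 = 0.3020.
(Check via u − w = 2F/√(2b): u − w = 11.3025, 2F/√(2b) = 11.3025.)

b = 0.302 N·s/m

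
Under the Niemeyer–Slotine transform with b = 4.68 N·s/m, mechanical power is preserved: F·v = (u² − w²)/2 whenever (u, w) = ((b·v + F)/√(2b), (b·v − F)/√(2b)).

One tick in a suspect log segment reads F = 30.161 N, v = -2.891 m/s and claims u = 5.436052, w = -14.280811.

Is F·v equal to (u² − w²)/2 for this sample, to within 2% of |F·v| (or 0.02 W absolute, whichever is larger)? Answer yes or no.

F·v = 30.161×(-2.891) = -87.195451 W.
(u² − w²)/2 = (29.550661 − 203.941563)/2 = -87.195451 W.
|Δ| = 0.000000;  2% of max(1, |F·v|) = 1.743909.

yes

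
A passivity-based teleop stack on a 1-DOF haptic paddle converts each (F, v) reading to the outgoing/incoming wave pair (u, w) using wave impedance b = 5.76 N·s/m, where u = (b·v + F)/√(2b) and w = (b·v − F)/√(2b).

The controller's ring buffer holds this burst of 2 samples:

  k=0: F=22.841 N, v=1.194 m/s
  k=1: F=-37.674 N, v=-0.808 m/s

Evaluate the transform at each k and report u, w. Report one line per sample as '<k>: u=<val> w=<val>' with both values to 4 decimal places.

0: u=8.7559 w=-4.7033
1: u=-12.4710 w=9.7286

k=0: b·v=5.76×1.194=6.8774; √(2b)=3.3941; u=(6.8774+22.841)/3.3941=8.7559, w=(6.8774−22.841)/3.3941=-4.7033
k=1: b·v=5.76×(-0.808)=-4.6541; √(2b)=3.3941; u=(-4.6541+(-37.674))/3.3941=-12.4710, w=(-4.6541−(-37.674))/3.3941=9.7286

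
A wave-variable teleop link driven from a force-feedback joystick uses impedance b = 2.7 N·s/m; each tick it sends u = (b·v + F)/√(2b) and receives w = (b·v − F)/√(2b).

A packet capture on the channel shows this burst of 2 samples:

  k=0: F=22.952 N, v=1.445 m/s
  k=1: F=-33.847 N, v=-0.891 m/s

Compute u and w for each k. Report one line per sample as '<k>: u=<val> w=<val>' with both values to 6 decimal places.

0: u=11.555906 w=-8.198030
1: u=-15.600678 w=13.530181

k=0: b·v=2.7×1.445=3.901500; √(2b)=2.323790; u=(3.901500+22.952)/2.323790=11.555906, w=(3.901500−22.952)/2.323790=-8.198030
k=1: b·v=2.7×(-0.891)=-2.405700; √(2b)=2.323790; u=(-2.405700+(-33.847))/2.323790=-15.600678, w=(-2.405700−(-33.847))/2.323790=13.530181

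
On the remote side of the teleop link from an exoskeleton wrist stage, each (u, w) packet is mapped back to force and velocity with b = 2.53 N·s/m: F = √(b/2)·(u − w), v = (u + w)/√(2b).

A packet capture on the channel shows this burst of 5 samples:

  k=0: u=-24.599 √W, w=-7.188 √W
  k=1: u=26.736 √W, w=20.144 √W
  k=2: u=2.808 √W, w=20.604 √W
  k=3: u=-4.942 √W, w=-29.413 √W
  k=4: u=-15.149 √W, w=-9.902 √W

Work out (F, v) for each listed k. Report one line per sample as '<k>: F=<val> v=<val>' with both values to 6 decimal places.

0: F=-19.582538 v=-14.131045
1: F=7.414169 v=20.840702
2: F=-20.015556 v=10.407904
3: F=27.523077 v=-15.272660
4: F=-5.901417 v=-11.136528

k=0: u−w=-17.411000, u+w=-31.787000; √(b/2)=1.124722, √(2b)=2.249444; F=1.124722×(-17.411)=-19.582538, v=-31.787000/2.249444=-14.131045
k=1: u−w=6.592000, u+w=46.880000; √(b/2)=1.124722, √(2b)=2.249444; F=1.124722×6.592=7.414169, v=46.880000/2.249444=20.840702
k=2: u−w=-17.796000, u+w=23.412000; √(b/2)=1.124722, √(2b)=2.249444; F=1.124722×(-17.796)=-20.015556, v=23.412000/2.249444=10.407904
k=3: u−w=24.471000, u+w=-34.355000; √(b/2)=1.124722, √(2b)=2.249444; F=1.124722×24.471=27.523077, v=-34.355000/2.249444=-15.272660
k=4: u−w=-5.247000, u+w=-25.051000; √(b/2)=1.124722, √(2b)=2.249444; F=1.124722×(-5.247)=-5.901417, v=-25.051000/2.249444=-11.136528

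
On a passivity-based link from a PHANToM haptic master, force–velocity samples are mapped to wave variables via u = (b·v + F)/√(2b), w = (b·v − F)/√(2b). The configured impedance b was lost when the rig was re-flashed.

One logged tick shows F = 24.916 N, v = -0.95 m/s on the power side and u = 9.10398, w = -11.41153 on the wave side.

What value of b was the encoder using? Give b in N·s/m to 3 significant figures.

u + w = -2.3076;  u + w = √(2b)·v, so √(2b) = -2.3076/(-0.95) = 2.4290.
b = (√(2b))²/2 = 5.9000/2 = 2.9500.
(Check via u − w = 2F/√(2b): u − w = 20.5155, 2F/√(2b) = 20.5154.)

b = 2.95 N·s/m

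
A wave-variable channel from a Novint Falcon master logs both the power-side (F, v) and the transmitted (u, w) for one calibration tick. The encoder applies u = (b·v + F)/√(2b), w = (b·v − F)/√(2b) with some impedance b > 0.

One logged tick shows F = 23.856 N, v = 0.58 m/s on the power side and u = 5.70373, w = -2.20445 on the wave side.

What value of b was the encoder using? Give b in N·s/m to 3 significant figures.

b = 18.2 N·s/m

u + w = 3.4993;  u + w = √(2b)·v, so √(2b) = 3.4993/0.58 = 6.0332.
b = (√(2b))²/2 = 36.4000/2 = 18.2000.
(Check via u − w = 2F/√(2b): u − w = 7.9082, 2F/√(2b) = 7.9082.)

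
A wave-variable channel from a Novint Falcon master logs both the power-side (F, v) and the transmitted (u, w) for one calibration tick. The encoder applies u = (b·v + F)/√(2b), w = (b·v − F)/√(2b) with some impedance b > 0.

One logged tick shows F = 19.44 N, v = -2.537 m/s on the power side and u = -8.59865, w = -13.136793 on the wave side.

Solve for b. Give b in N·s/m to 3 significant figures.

b = 36.7 N·s/m

u + w = -21.735443;  u + w = √(2b)·v, so √(2b) = -21.735443/(-2.537) = 8.567380.
b = (√(2b))²/2 = 73.400000/2 = 36.700000.
(Check via u − w = 2F/√(2b): u − w = 4.538143, 2F/√(2b) = 4.538144.)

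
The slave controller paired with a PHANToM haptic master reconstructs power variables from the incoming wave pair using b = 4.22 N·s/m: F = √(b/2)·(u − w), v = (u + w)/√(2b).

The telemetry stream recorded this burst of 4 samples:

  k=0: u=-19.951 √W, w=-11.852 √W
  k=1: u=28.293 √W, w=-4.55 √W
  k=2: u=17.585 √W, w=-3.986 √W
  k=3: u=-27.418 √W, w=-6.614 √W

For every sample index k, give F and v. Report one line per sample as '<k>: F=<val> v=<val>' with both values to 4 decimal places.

0: F=-11.7645 v=-10.9470
1: F=47.7072 v=8.1727
2: F=31.3337 v=4.6810
3: F=-30.2196 v=-11.7143

k=0: u−w=-8.0990, u+w=-31.8030; √(b/2)=1.4526, √(2b)=2.9052; F=1.4526×(-8.099)=-11.7645, v=-31.8030/2.9052=-10.9470
k=1: u−w=32.8430, u+w=23.7430; √(b/2)=1.4526, √(2b)=2.9052; F=1.4526×32.843=47.7072, v=23.7430/2.9052=8.1727
k=2: u−w=21.5710, u+w=13.5990; √(b/2)=1.4526, √(2b)=2.9052; F=1.4526×21.571=31.3337, v=13.5990/2.9052=4.6810
k=3: u−w=-20.8040, u+w=-34.0320; √(b/2)=1.4526, √(2b)=2.9052; F=1.4526×(-20.804)=-30.2196, v=-34.0320/2.9052=-11.7143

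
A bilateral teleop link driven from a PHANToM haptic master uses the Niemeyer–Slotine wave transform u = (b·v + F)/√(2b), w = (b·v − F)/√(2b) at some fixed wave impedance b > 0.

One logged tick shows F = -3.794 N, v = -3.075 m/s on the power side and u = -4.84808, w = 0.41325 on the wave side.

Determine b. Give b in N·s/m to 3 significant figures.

b = 1.04 N·s/m

u + w = -4.4348;  u + w = √(2b)·v, so √(2b) = -4.4348/(-3.075) = 1.4422.
b = (√(2b))²/2 = 2.0800/2 = 1.0400.
(Check via u − w = 2F/√(2b): u − w = -5.2613, 2F/√(2b) = -5.2613.)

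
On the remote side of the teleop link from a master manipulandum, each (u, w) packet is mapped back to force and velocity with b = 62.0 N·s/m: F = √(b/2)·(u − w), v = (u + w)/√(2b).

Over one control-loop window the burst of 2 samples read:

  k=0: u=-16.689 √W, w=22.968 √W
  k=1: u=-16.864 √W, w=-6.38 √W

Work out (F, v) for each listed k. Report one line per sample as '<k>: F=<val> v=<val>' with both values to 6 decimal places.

k=0: u−w=-39.657000, u+w=6.279000; √(b/2)=5.567764, √(2b)=11.135529; F=5.567764×(-39.657)=-220.800831, v=6.279000/11.135529=0.563871
k=1: u−w=-10.484000, u+w=-23.244000; √(b/2)=5.567764, √(2b)=11.135529; F=5.567764×(-10.484)=-58.372442, v=-23.244000/11.135529=-2.087373

0: F=-220.800831 v=0.563871
1: F=-58.372442 v=-2.087373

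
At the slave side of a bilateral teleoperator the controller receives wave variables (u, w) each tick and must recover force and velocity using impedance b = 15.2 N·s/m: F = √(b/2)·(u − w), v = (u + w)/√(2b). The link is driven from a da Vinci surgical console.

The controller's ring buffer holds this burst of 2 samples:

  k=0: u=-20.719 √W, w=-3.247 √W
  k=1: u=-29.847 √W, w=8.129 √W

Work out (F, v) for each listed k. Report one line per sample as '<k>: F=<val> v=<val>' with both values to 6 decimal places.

0: F=-48.166980 v=-4.346691
1: F=-104.692607 v=-3.938973

k=0: u−w=-17.472000, u+w=-23.966000; √(b/2)=2.756810, √(2b)=5.513620; F=2.756810×(-17.472)=-48.166980, v=-23.966000/5.513620=-4.346691
k=1: u−w=-37.976000, u+w=-21.718000; √(b/2)=2.756810, √(2b)=5.513620; F=2.756810×(-37.976)=-104.692607, v=-21.718000/5.513620=-3.938973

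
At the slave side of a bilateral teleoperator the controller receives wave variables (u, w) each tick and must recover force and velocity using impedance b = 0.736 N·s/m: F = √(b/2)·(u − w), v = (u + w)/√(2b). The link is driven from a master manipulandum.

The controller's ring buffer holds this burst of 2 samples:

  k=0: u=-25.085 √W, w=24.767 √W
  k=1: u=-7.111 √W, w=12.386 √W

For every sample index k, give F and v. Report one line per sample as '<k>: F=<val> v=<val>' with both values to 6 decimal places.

0: F=-30.241721 v=-0.262104
1: F=-11.827466 v=4.347790

k=0: u−w=-49.852000, u+w=-0.318000; √(b/2)=0.606630, √(2b)=1.213260; F=0.606630×(-49.852)=-30.241721, v=-0.318000/1.213260=-0.262104
k=1: u−w=-19.497000, u+w=5.275000; √(b/2)=0.606630, √(2b)=1.213260; F=0.606630×(-19.497)=-11.827466, v=5.275000/1.213260=4.347790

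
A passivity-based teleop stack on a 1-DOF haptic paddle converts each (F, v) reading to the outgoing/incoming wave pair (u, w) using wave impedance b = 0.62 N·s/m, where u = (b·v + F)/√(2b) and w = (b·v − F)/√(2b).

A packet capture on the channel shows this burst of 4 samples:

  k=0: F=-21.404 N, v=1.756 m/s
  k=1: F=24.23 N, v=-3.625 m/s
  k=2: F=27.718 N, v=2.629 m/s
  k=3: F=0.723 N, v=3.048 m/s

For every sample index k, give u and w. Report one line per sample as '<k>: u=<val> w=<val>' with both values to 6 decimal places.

k=0: b·v=0.62×1.756=1.088720; √(2b)=1.113553; u=(1.088720+(-21.404))/1.113553=-18.243660, w=(1.088720−(-21.404))/1.113553=20.199059
k=1: b·v=0.62×(-3.625)=-2.247500; √(2b)=1.113553; u=(-2.247500+24.23)/1.113553=19.740868, w=(-2.247500−24.23)/1.113553=-23.777497
k=2: b·v=0.62×2.629=1.629980; √(2b)=1.113553; u=(1.629980+27.718)/1.113553=26.355264, w=(1.629980−27.718)/1.113553=-23.427734
k=3: b·v=0.62×3.048=1.889760; √(2b)=1.113553; u=(1.889760+0.723)/1.113553=2.346328, w=(1.889760−0.723)/1.113553=1.047781

0: u=-18.243660 w=20.199059
1: u=19.740868 w=-23.777497
2: u=26.355264 w=-23.427734
3: u=2.346328 w=1.047781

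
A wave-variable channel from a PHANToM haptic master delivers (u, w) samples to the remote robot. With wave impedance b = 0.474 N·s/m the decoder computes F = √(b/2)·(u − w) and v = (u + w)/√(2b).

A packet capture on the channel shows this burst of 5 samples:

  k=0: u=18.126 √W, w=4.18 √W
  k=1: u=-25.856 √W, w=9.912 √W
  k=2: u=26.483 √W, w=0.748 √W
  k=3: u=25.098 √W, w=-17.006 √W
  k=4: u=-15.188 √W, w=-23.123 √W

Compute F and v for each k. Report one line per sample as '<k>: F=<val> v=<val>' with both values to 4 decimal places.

k=0: u−w=13.9460, u+w=22.3060; √(b/2)=0.4868, √(2b)=0.9737; F=0.4868×13.946=6.7893, v=22.3060/0.9737=22.9096
k=1: u−w=-35.7680, u+w=-15.9440; √(b/2)=0.4868, √(2b)=0.9737; F=0.4868×(-35.768)=-17.4128, v=-15.9440/0.9737=-16.3754
k=2: u−w=25.7350, u+w=27.2310; √(b/2)=0.4868, √(2b)=0.9737; F=0.4868×25.735=12.5285, v=27.2310/0.9737=27.9679
k=3: u−w=42.1040, u+w=8.0920; √(b/2)=0.4868, √(2b)=0.9737; F=0.4868×42.104=20.4973, v=8.0920/0.9737=8.3110
k=4: u−w=7.9350, u+w=-38.3110; √(b/2)=0.4868, √(2b)=0.9737; F=0.4868×7.935=3.8630, v=-38.3110/0.9737=-39.3477

0: F=6.7893 v=22.9096
1: F=-17.4128 v=-16.3754
2: F=12.5285 v=27.9679
3: F=20.4973 v=8.3110
4: F=3.8630 v=-39.3477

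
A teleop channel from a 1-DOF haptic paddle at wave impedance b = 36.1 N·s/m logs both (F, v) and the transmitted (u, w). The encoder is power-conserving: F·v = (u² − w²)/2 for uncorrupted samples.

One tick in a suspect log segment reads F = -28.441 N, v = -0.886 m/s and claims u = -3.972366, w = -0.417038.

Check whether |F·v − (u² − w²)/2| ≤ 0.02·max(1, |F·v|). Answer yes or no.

no

F·v = (-28.441)×(-0.886) = 25.198726 W.
(u² − w²)/2 = (15.779692 − 0.173921)/2 = 7.802885 W.
|Δ| = 17.395841;  2% of max(1, |F·v|) = 0.503975.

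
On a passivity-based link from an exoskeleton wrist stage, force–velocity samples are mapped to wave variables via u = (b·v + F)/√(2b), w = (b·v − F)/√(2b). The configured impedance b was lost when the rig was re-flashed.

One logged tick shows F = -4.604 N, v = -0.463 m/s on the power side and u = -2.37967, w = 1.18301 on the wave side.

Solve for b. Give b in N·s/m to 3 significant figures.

u + w = -1.19666;  u + w = √(2b)·v, so √(2b) = -1.19666/(-0.463) = 2.58458.
b = (√(2b))²/2 = 6.68005/2 = 3.34002.
(Check via u − w = 2F/√(2b): u − w = -3.56268, 2F/√(2b) = -3.56267.)

b = 3.34 N·s/m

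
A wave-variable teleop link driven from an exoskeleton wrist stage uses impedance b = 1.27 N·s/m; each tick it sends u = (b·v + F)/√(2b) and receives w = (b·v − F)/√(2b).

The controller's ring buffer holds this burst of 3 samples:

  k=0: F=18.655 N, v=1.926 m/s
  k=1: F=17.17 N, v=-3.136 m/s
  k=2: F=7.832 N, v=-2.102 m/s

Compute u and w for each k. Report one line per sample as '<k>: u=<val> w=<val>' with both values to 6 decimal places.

0: u=13.239957 w=-10.170419
1: u=8.274435 w=-13.272397
2: u=3.239215 w=-6.589252

k=0: b·v=1.27×1.926=2.446020; √(2b)=1.593738; u=(2.446020+18.655)/1.593738=13.239957, w=(2.446020−18.655)/1.593738=-10.170419
k=1: b·v=1.27×(-3.136)=-3.982720; √(2b)=1.593738; u=(-3.982720+17.17)/1.593738=8.274435, w=(-3.982720−17.17)/1.593738=-13.272397
k=2: b·v=1.27×(-2.102)=-2.669540; √(2b)=1.593738; u=(-2.669540+7.832)/1.593738=3.239215, w=(-2.669540−7.832)/1.593738=-6.589252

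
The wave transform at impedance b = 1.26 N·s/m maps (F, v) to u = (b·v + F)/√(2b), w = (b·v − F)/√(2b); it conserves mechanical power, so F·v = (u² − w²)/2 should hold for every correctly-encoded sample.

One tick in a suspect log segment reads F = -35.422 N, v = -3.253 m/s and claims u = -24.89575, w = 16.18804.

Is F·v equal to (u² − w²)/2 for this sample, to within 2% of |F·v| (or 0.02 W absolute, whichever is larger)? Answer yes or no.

F·v = (-35.422)×(-3.253) = 115.22777 W.
(u² − w²)/2 = (619.79837 − 262.05264)/2 = 178.87286 W.
|Δ| = 63.64510;  2% of max(1, |F·v|) = 2.30456.

no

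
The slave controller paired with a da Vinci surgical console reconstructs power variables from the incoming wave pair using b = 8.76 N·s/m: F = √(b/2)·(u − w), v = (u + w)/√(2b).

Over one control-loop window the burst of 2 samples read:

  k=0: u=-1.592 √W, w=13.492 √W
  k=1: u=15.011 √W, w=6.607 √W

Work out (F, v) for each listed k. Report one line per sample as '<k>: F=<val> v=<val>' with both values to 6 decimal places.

0: F=-31.568473 v=2.843020
1: F=17.588269 v=5.164740

k=0: u−w=-15.084000, u+w=11.900000; √(b/2)=2.092845, √(2b)=4.185690; F=2.092845×(-15.084)=-31.568473, v=11.900000/4.185690=2.843020
k=1: u−w=8.404000, u+w=21.618000; √(b/2)=2.092845, √(2b)=4.185690; F=2.092845×8.404=17.588269, v=21.618000/4.185690=5.164740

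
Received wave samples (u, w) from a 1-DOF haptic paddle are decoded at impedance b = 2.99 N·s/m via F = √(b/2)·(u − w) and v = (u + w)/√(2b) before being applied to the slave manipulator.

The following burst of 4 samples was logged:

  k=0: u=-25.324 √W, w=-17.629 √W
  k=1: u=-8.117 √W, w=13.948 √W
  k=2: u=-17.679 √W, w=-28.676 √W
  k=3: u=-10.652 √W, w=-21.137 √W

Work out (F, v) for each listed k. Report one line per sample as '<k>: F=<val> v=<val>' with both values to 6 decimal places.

0: F=-9.408691 v=-17.564788
1: F=-26.978918 v=2.384473
2: F=13.446053 v=-18.955969
3: F=12.820030 v=-12.999489

k=0: u−w=-7.695000, u+w=-42.953000; √(b/2)=1.222702, √(2b)=2.445404; F=1.222702×(-7.695)=-9.408691, v=-42.953000/2.445404=-17.564788
k=1: u−w=-22.065000, u+w=5.831000; √(b/2)=1.222702, √(2b)=2.445404; F=1.222702×(-22.065)=-26.978918, v=5.831000/2.445404=2.384473
k=2: u−w=10.997000, u+w=-46.355000; √(b/2)=1.222702, √(2b)=2.445404; F=1.222702×10.997=13.446053, v=-46.355000/2.445404=-18.955969
k=3: u−w=10.485000, u+w=-31.789000; √(b/2)=1.222702, √(2b)=2.445404; F=1.222702×10.485=12.820030, v=-31.789000/2.445404=-12.999489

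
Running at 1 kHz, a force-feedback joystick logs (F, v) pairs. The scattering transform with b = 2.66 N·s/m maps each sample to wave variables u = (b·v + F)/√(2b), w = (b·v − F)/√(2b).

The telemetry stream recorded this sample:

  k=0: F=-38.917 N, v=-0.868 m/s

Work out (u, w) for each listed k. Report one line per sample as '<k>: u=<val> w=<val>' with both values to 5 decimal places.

k=0: b·v=2.66×(-0.868)=-2.30888; √(2b)=2.30651; u=(-2.30888+(-38.917))/2.30651=-17.87369, w=(-2.30888−(-38.917))/2.30651=15.87163

0: u=-17.87369 w=15.87163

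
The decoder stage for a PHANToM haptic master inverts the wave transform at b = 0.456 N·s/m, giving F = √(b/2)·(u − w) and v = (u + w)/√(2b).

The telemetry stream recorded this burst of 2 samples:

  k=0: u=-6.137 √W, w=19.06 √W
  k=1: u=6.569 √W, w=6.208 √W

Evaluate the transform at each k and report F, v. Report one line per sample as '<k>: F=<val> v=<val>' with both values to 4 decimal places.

k=0: u−w=-25.1970, u+w=12.9230; √(b/2)=0.4775, √(2b)=0.9550; F=0.4775×(-25.197)=-12.0314, v=12.9230/0.9550=13.5321
k=1: u−w=0.3610, u+w=12.7770; √(b/2)=0.4775, √(2b)=0.9550; F=0.4775×0.361=0.1724, v=12.7770/0.9550=13.3792

0: F=-12.0314 v=13.5321
1: F=0.1724 v=13.3792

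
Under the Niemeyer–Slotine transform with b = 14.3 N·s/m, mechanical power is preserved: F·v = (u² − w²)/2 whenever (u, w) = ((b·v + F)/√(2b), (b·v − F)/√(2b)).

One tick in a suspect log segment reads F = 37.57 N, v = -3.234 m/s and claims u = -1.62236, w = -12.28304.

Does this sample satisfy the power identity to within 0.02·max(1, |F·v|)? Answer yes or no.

F·v = 37.57×(-3.234) = -121.5014 W.
(u² − w²)/2 = (2.6321 − 150.8731)/2 = -74.1205 W.
|Δ| = 47.3809;  2% of max(1, |F·v|) = 2.4300.

no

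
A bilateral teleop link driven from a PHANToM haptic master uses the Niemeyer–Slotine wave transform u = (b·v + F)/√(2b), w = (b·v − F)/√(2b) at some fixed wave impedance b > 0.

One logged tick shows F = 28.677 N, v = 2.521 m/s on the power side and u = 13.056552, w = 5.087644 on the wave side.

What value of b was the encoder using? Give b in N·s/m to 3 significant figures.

b = 25.9 N·s/m

u + w = 18.144196;  u + w = √(2b)·v, so √(2b) = 18.144196/2.521 = 7.197222.
b = (√(2b))²/2 = 51.800001/2 = 25.900000.
(Check via u − w = 2F/√(2b): u − w = 7.968908, 2F/√(2b) = 7.968908.)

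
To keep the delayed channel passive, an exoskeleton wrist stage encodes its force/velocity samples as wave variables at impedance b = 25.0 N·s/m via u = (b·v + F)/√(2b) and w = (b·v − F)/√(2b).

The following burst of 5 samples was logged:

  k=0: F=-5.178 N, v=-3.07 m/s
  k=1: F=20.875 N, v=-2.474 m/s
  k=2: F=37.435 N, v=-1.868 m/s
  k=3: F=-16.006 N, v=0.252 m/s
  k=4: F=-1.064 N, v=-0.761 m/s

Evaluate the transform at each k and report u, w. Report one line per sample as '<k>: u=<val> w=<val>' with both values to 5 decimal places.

k=0: b·v=25.0×(-3.07)=-76.75000; √(2b)=7.07107; u=(-76.75000+(-5.178))/7.07107=-11.58637, w=(-76.75000−(-5.178))/7.07107=-10.12181
k=1: b·v=25.0×(-2.474)=-61.85000; √(2b)=7.07107; u=(-61.85000+20.875)/7.07107=-5.79474, w=(-61.85000−20.875)/7.07107=-11.69908
k=2: b·v=25.0×(-1.868)=-46.70000; √(2b)=7.07107; u=(-46.70000+37.435)/7.07107=-1.31027, w=(-46.70000−37.435)/7.07107=-11.89849
k=3: b·v=25.0×0.252=6.30000; √(2b)=7.07107; u=(6.30000+(-16.006))/7.07107=-1.37264, w=(6.30000−(-16.006))/7.07107=3.15454
k=4: b·v=25.0×(-0.761)=-19.02500; √(2b)=7.07107; u=(-19.02500+(-1.064))/7.07107=-2.84101, w=(-19.02500−(-1.064))/7.07107=-2.54007

0: u=-11.58637 w=-10.12181
1: u=-5.79474 w=-11.69908
2: u=-1.31027 w=-11.89849
3: u=-1.37264 w=3.15454
4: u=-2.84101 w=-2.54007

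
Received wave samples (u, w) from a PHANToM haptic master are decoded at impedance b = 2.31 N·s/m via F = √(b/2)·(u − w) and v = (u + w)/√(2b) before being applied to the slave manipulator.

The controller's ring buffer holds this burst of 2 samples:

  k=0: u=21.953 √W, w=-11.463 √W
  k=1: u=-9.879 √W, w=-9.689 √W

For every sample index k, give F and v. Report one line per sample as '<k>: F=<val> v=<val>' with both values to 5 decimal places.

0: F=35.91248 v=4.88039
1: F=-0.20419 v=-9.10386

k=0: u−w=33.41600, u+w=10.49000; √(b/2)=1.07471, √(2b)=2.14942; F=1.07471×33.416=35.91248, v=10.49000/2.14942=4.88039
k=1: u−w=-0.19000, u+w=-19.56800; √(b/2)=1.07471, √(2b)=2.14942; F=1.07471×(-0.19)=-0.20419, v=-19.56800/2.14942=-9.10386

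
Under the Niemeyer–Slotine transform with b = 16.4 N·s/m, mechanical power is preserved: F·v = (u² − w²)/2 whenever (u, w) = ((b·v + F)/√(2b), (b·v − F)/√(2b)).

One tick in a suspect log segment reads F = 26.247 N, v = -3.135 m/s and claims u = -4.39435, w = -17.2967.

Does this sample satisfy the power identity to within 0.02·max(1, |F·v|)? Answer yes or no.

no

F·v = 26.247×(-3.135) = -82.28434 W.
(u² − w²)/2 = (19.31031 − 299.17583)/2 = -139.93276 W.
|Δ| = 57.64841;  2% of max(1, |F·v|) = 1.64569.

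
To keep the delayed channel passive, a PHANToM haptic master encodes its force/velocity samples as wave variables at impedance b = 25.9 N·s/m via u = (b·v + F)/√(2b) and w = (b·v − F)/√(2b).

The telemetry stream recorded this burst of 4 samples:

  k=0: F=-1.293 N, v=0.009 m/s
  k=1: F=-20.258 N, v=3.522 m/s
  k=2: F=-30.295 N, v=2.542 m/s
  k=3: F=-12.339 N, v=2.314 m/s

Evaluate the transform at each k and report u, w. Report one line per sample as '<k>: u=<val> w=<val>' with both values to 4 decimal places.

k=0: b·v=25.9×0.009=0.2331; √(2b)=7.1972; u=(0.2331+(-1.293))/7.1972=-0.1473, w=(0.2331−(-1.293))/7.1972=0.2120
k=1: b·v=25.9×3.522=91.2198; √(2b)=7.1972; u=(91.2198+(-20.258))/7.1972=9.8596, w=(91.2198−(-20.258))/7.1972=15.4890
k=2: b·v=25.9×2.542=65.8378; √(2b)=7.1972; u=(65.8378+(-30.295))/7.1972=4.9384, w=(65.8378−(-30.295))/7.1972=13.3569
k=3: b·v=25.9×2.314=59.9326; √(2b)=7.1972; u=(59.9326+(-12.339))/7.1972=6.6128, w=(59.9326−(-12.339))/7.1972=10.0416

0: u=-0.1473 w=0.2120
1: u=9.8596 w=15.4890
2: u=4.9384 w=13.3569
3: u=6.6128 w=10.0416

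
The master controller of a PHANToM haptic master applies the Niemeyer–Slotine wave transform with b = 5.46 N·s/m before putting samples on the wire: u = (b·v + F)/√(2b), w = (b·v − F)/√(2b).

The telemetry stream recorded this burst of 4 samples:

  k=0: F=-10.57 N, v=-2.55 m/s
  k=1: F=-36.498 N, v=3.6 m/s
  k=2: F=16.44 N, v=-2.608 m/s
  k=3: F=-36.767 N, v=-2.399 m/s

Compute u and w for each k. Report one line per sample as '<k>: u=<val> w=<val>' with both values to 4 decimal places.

k=0: b·v=5.46×(-2.55)=-13.9230; √(2b)=3.3045; u=(-13.9230+(-10.57))/3.3045=-7.4119, w=(-13.9230−(-10.57))/3.3045=-1.0147
k=1: b·v=5.46×3.6=19.6560; √(2b)=3.3045; u=(19.6560+(-36.498))/3.3045=-5.0966, w=(19.6560−(-36.498))/3.3045=16.9930
k=2: b·v=5.46×(-2.608)=-14.2397; √(2b)=3.3045; u=(-14.2397+16.44)/3.3045=0.6658, w=(-14.2397−16.44)/3.3045=-9.2841
k=3: b·v=5.46×(-2.399)=-13.0985; √(2b)=3.3045; u=(-13.0985+(-36.767))/3.3045=-15.0900, w=(-13.0985−(-36.767))/3.3045=7.1624

0: u=-7.4119 w=-1.0147
1: u=-5.0966 w=16.9930
2: u=0.6658 w=-9.2841
3: u=-15.0900 w=7.1624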